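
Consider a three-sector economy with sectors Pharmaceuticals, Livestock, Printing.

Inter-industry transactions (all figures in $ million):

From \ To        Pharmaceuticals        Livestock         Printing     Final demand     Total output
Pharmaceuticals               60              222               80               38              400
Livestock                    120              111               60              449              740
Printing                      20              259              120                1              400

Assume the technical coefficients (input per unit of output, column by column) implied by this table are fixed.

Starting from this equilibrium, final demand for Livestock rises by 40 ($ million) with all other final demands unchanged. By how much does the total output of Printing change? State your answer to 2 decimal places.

Δx_3 = 34.12

Technical coefficients a_ij = z_ij / X_j:
  a_11 = 60/400 = 0.15, a_21 = 120/400 = 0.30, a_31 = 20/400 = 0.05
  a_12 = 222/740 = 0.30, a_22 = 111/740 = 0.15, a_32 = 259/740 = 0.35
  a_13 = 80/400 = 0.20, a_23 = 60/400 = 0.15, a_33 = 120/400 = 0.30
I − A =
  [   0.85    -0.30    -0.20]
  [  -0.30     0.85    -0.15]
  [  -0.05    -0.35     0.70]
Cofactors of I−A, C_ij = (−1)^(i+j)·(minor ij) (rows/columns in the sector order above):
  C_11 = (0.85)(0.70) − (-0.15)(-0.35) = 0.5425
  C_12 = −[(-0.30)(0.70) − (-0.15)(-0.05)] = 0.2175
  C_13 = (-0.30)(-0.35) − (0.85)(-0.05) = 0.1475
  C_21 = −[(-0.30)(0.70) − (-0.20)(-0.35)] = 0.2800
  C_22 = (0.85)(0.70) − (-0.20)(-0.05) = 0.5850
  C_23 = −[(0.85)(-0.35) − (-0.30)(-0.05)] = 0.3125
  C_31 = (-0.30)(-0.15) − (-0.20)(0.85) = 0.2150
  C_32 = −[(0.85)(-0.15) − (-0.20)(-0.30)] = 0.1875
  C_33 = (0.85)(0.85) − (-0.30)(-0.30) = 0.6325
det(I−A) = Σ_j (I−A)_1j·C_1j = (0.85)(0.5425) + (-0.30)(0.2175) + (-0.20)(0.1475) = 0.366375
adj(I−A) = Cᵀ =
  [ 0.5425   0.2800   0.2150]
  [ 0.2175   0.5850   0.1875]
  [ 0.1475   0.3125   0.6325]
(I − A)⁻¹ = adj(I−A) / det(I−A) ≈
  [   1.4807     0.7642     0.5868]
  [   0.5937     1.5967     0.5118]
  [   0.4026     0.8530     1.7264]
Δx = (I − A)⁻¹ Δd with Δd having +40 in the Livestock component and 0 elsewhere.
So Δx_3 = L_32 · (+40), where L_32 = adj(I−A)_32 / det(I−A) = 0.3125 / 0.366375.
Δx_3 = 0.3125 × (+40) / 0.366375 = 12.50 / 0.366375 ≈ 34.12.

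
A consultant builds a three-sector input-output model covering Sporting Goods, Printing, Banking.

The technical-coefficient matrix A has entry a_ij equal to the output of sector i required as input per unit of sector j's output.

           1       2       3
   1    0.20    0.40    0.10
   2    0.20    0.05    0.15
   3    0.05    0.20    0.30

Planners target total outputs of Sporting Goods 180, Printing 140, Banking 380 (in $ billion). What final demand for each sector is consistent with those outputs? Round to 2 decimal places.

d_1 = 50.00, d_2 = 40.00, d_3 = 229.00

I − A =
  [   0.80    -0.40    -0.10]
  [  -0.20     0.95    -0.15]
  [  -0.05    -0.20     0.70]
d = (I − A) x:
  d_1 = (+0.80)·180 + (-0.40)·140 + (-0.10)·380 = 50.00
  d_2 = (-0.20)·180 + (+0.95)·140 + (-0.15)·380 = 40.00
  d_3 = (-0.05)·180 + (-0.20)·140 + (+0.70)·380 = 229.00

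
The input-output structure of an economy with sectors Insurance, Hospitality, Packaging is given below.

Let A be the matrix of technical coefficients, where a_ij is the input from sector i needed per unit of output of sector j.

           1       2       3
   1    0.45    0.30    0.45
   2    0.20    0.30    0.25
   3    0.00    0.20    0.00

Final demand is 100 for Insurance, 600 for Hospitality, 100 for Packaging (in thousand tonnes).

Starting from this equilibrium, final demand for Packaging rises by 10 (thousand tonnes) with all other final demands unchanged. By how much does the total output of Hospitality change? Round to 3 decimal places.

Δx_2 = 8.140

I − A =
  [   0.55    -0.30    -0.45]
  [  -0.20     0.70    -0.25]
  [   0.00    -0.20     1.00]
Cofactors of I−A, C_ij = (−1)^(i+j)·(minor ij) (rows/columns in the sector order above):
  C_11 = (0.70)(1.00) − (-0.25)(-0.20) = 0.6500
  C_12 = −[(-0.20)(1.00) − (-0.25)(0.00)] = 0.2000
  C_13 = (-0.20)(-0.20) − (0.70)(0.00) = 0.0400
  C_21 = −[(-0.30)(1.00) − (-0.45)(-0.20)] = 0.3900
  C_22 = (0.55)(1.00) − (-0.45)(0.00) = 0.5500
  C_23 = −[(0.55)(-0.20) − (-0.30)(0.00)] = 0.1100
  C_31 = (-0.30)(-0.25) − (-0.45)(0.70) = 0.3900
  C_32 = −[(0.55)(-0.25) − (-0.45)(-0.20)] = 0.2275
  C_33 = (0.55)(0.70) − (-0.30)(-0.20) = 0.3250
det(I−A) = Σ_j (I−A)_1j·C_1j = (0.55)(0.6500) + (-0.30)(0.2000) + (-0.45)(0.0400) = 0.2795
adj(I−A) = Cᵀ =
  [ 0.6500   0.3900   0.3900]
  [ 0.2000   0.5500   0.2275]
  [ 0.0400   0.1100   0.3250]
(I − A)⁻¹ = adj(I−A) / det(I−A) ≈
  [   2.3256     1.3953     1.3953]
  [   0.7156     1.9678     0.8140]
  [   0.1431     0.3936     1.1628]
Δx = (I − A)⁻¹ Δd with Δd having +10 in the Packaging component and 0 elsewhere.
So Δx_2 = L_23 · (+10), where L_23 = adj(I−A)_23 / det(I−A) = 0.2275 / 0.2795.
Δx_2 = 0.2275 × (+10) / 0.2795 = 2.275 / 0.2795 ≈ 8.140.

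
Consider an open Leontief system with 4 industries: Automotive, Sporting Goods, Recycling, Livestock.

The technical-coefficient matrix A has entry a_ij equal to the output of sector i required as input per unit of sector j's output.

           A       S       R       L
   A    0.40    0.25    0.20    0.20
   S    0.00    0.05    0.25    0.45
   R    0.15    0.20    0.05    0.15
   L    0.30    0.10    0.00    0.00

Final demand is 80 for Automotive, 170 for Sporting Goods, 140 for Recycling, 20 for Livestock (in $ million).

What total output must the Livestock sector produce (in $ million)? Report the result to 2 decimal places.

x_L = 191.34

I − A =
  [   0.60    -0.25    -0.20    -0.20]
  [   0.00     0.95    -0.25    -0.45]
  [  -0.15    -0.20     0.95    -0.15]
  [  -0.30    -0.10     0.00     1.00]
Compute the cofactors C_ij = (−1)^(i+j)·(3×3 minor ij) of I−A; the adjugate is their transpose:
adj(I−A) = Cᵀ =
  [ 0.806000   0.299500   0.248500   0.333250]
  [ 0.177000   0.474000   0.162000   0.273000]
  [ 0.205500   0.168750   0.452250   0.184875]
  [ 0.259500   0.137250   0.090750   0.473625]
det(I−A) = Σ_j (I−A)_1j·C_1j = (0.60)(0.806000) + (-0.25)(0.177000) + (-0.20)(0.205500) + (-0.20)(0.259500) = 0.34635
(I − A)⁻¹ = adj(I−A) / det(I−A) ≈
  [   2.3271     0.8647     0.7175     0.9622]
  [   0.5110     1.3686     0.4677     0.7882]
  [   0.5933     0.4872     1.3058     0.5338]
  [   0.7492     0.3963     0.2620     1.3675]
x = (I − A)⁻¹ d = adj(I−A)·d / det(I−A), with det(I−A) = 0.34635:
  x_A = (0.806000·80 + 0.299500·170 + 0.248500·140 + 0.333250·20) / 0.34635 = 156.85 / 0.34635 ≈ 452.87
  x_S = (0.177000·80 + 0.474000·170 + 0.162000·140 + 0.273000·20) / 0.34635 = 122.88 / 0.34635 ≈ 354.79
  x_R = (0.205500·80 + 0.168750·170 + 0.452250·140 + 0.184875·20) / 0.34635 = 112.14 / 0.34635 ≈ 323.78
  x_L = (0.259500·80 + 0.137250·170 + 0.090750·140 + 0.473625·20) / 0.34635 = 66.27 / 0.34635 ≈ 191.34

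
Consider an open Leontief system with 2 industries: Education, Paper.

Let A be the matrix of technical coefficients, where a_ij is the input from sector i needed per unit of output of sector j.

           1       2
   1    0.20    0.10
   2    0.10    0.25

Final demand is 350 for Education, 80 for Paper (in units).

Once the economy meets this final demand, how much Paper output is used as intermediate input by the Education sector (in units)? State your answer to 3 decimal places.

I − A =
  [   0.80    -0.10]
  [  -0.10     0.75]
det(I−A) = (0.80)(0.75) − (-0.10)(-0.10) = 0.5900
adj(I−A) = [[0.75, 0.10], [0.10, 0.80]]
(I − A)⁻¹ = adj(I−A) / det(I−A) ≈
  [   1.2712     0.1695]
  [   0.1695     1.3559]
First solve x = (I − A)⁻¹ d = adj(I−A)·d / det(I−A); in particular x_1 = (0.75·350 + 0.10·80) / 0.5900 = 270.50 / 0.5900 ≈ 458.47458.
Intermediate flow from 2 to 1: z_21 = a_21 · x_1 = 0.10 × 270.50 / 0.5900 = 27.05 / 0.5900 ≈ 45.847.

z_21 = 45.847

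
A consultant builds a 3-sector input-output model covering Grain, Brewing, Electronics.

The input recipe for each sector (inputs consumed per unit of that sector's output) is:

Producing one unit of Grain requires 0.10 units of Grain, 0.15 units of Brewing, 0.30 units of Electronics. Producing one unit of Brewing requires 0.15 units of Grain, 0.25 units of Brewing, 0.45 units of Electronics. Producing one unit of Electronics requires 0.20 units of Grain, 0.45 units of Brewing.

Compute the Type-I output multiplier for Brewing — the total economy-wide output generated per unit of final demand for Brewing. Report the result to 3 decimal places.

m_2 = 3.908

I − A =
  [   0.90    -0.15    -0.20]
  [  -0.15     0.75    -0.45]
  [  -0.30    -0.45     1.00]
Cofactors of I−A, C_ij = (−1)^(i+j)·(minor ij) (rows/columns in the sector order above):
  C_11 = (0.75)(1.00) − (-0.45)(-0.45) = 0.5475
  C_12 = −[(-0.15)(1.00) − (-0.45)(-0.30)] = 0.2850
  C_13 = (-0.15)(-0.45) − (0.75)(-0.30) = 0.2925
  C_21 = −[(-0.15)(1.00) − (-0.20)(-0.45)] = 0.2400
  C_22 = (0.90)(1.00) − (-0.20)(-0.30) = 0.8400
  C_23 = −[(0.90)(-0.45) − (-0.15)(-0.30)] = 0.4500
  C_31 = (-0.15)(-0.45) − (-0.20)(0.75) = 0.2175
  C_32 = −[(0.90)(-0.45) − (-0.20)(-0.15)] = 0.4350
  C_33 = (0.90)(0.75) − (-0.15)(-0.15) = 0.6525
det(I−A) = Σ_j (I−A)_1j·C_1j = (0.90)(0.5475) + (-0.15)(0.2850) + (-0.20)(0.2925) = 0.3915
adj(I−A) = Cᵀ =
  [ 0.5475   0.2400   0.2175]
  [ 0.2850   0.8400   0.4350]
  [ 0.2925   0.4500   0.6525]
(I − A)⁻¹ = adj(I−A) / det(I−A) ≈
  [   1.3985     0.6130     0.5556]
  [   0.7280     2.1456     1.1111]
  [   0.7471     1.1494     1.6667]
The output multiplier for sector j is the column-j sum of the Leontief inverse (I − A)⁻¹ = adj(I−A) / det(I−A).
Column 2 of adj(I−A): (0.2400, 0.8400, 0.4500); det(I−A) = 0.3915.
m_2 = (0.2400 + 0.8400 + 0.4500) / 0.3915 = 1.53 / 0.3915 ≈ 3.908.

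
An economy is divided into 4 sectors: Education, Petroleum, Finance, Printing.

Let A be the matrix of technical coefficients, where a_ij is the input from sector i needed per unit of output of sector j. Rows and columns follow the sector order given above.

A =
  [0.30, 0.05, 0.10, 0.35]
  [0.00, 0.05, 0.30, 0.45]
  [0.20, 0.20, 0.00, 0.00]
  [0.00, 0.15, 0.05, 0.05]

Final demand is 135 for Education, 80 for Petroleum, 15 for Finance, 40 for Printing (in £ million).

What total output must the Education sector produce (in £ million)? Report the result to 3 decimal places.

I − A =
  [   0.70    -0.05    -0.10    -0.35]
  [   0.00     0.95    -0.30    -0.45]
  [  -0.20    -0.20     1.00     0.00]
  [   0.00    -0.15    -0.05     0.95]
Compute the cofactors C_ij = (−1)^(i+j)·(3×3 minor ij) of I−A; the adjugate is their transpose:
adj(I−A) = Cᵀ =
  [ 0.77350   0.12250   0.13125   0.34300]
  [ 0.06150   0.64250   0.21525   0.32700]
  [ 0.16700   0.15300   0.58450   0.13400]
  [ 0.01850   0.10950   0.06475   0.60100]
det(I−A) = Σ_j (I−A)_1j·C_1j = (0.70)(0.77350) + (-0.05)(0.06150) + (-0.10)(0.16700) + (-0.35)(0.01850) = 0.5152
(I − A)⁻¹ = adj(I−A) / det(I−A) ≈
  [   1.5014     0.2378     0.2548     0.6658]
  [   0.1194     1.2471     0.4178     0.6347]
  [   0.3241     0.2970     1.1345     0.2601]
  [   0.0359     0.2125     0.1257     1.1665]
x = (I − A)⁻¹ d = adj(I−A)·d / det(I−A), with det(I−A) = 0.5152:
  x_1 = (0.77350·135 + 0.12250·80 + 0.13125·15 + 0.34300·40) / 0.5152 = 129.91125 / 0.5152 ≈ 252.157
  x_2 = (0.06150·135 + 0.64250·80 + 0.21525·15 + 0.32700·40) / 0.5152 = 76.01125 / 0.5152 ≈ 147.537
  x_3 = (0.16700·135 + 0.15300·80 + 0.58450·15 + 0.13400·40) / 0.5152 = 48.9125 / 0.5152 ≈ 94.939
  x_4 = (0.01850·135 + 0.10950·80 + 0.06475·15 + 0.60100·40) / 0.5152 = 36.26875 / 0.5152 ≈ 70.397

x_1 = 252.157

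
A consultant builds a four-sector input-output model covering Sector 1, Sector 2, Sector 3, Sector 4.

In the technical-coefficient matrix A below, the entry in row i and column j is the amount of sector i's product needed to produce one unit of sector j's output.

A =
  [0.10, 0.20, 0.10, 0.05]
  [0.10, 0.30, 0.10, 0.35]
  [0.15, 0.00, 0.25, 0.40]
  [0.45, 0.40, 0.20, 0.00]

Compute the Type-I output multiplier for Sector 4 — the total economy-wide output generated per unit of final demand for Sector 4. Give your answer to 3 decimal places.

I − A =
  [   0.90    -0.20    -0.10    -0.05]
  [  -0.10     0.70    -0.10    -0.35]
  [  -0.15     0.00     0.75    -0.40]
  [  -0.45    -0.40    -0.20     1.00]
Compute the cofactors C_ij = (−1)^(i+j)·(3×3 minor ij) of I−A; the adjugate is their transpose:
adj(I−A) = Cᵀ =
  [ 0.348000   0.165000   0.099000   0.114750]
  [ 0.228625   0.551625   0.177500   0.275500]
  [ 0.226000   0.213000   0.434750   0.259750]
  [ 0.293250   0.337500   0.202500   0.444000]
det(I−A) = Σ_j (I−A)_1j·C_1j = (0.90)(0.348000) + (-0.20)(0.228625) + (-0.10)(0.226000) + (-0.05)(0.293250) = 0.2302125
(I − A)⁻¹ = adj(I−A) / det(I−A) ≈
  [   1.5116     0.7167     0.4300     0.4985]
  [   0.9931     2.3962     0.7710     1.1967]
  [   0.9817     0.9252     1.8885     1.1283]
  [   1.2738     1.4660     0.8796     1.9287]
The output multiplier for sector j is the column-j sum of the Leontief inverse (I − A)⁻¹ = adj(I−A) / det(I−A).
Column 4 of adj(I−A): (0.114750, 0.275500, 0.259750, 0.444000); det(I−A) = 0.2302125.
m_4 = (0.114750 + 0.275500 + 0.259750 + 0.444000) / 0.2302125 = 1.094 / 0.2302125 ≈ 4.752.

m_4 = 4.752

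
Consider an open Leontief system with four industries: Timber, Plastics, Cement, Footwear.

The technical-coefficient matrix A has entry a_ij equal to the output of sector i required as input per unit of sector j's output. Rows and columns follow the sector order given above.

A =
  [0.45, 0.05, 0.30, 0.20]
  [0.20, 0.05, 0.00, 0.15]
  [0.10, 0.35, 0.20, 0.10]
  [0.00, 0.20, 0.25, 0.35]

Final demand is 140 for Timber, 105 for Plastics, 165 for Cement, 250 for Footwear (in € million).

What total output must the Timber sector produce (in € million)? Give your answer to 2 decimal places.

x_1 = 882.04

I − A =
  [   0.55    -0.05    -0.30    -0.20]
  [  -0.20     0.95     0.00    -0.15]
  [  -0.10    -0.35     0.80    -0.10]
  [   0.00    -0.20    -0.25     0.65]
Compute the cofactors C_ij = (−1)^(i+j)·(3×3 minor ij) of I−A; the adjugate is their transpose:
adj(I−A) = Cᵀ =
  [ 0.433125   0.148500   0.225625   0.202250]
  [ 0.102750   0.247750   0.069625   0.099500]
  [ 0.108250   0.143375   0.308625   0.113875]
  [ 0.073250   0.131375   0.140125   0.360500]
det(I−A) = Σ_j (I−A)_1j·C_1j = (0.55)(0.433125) + (-0.05)(0.102750) + (-0.30)(0.108250) + (-0.20)(0.073250) = 0.18595625
(I − A)⁻¹ = adj(I−A) / det(I−A) ≈
  [   2.3292     0.7986     1.2133     1.0876]
  [   0.5525     1.3323     0.3744     0.5351]
  [   0.5821     0.7710     1.6597     0.6124]
  [   0.3939     0.7065     0.7535     1.9386]
x = (I − A)⁻¹ d = adj(I−A)·d / det(I−A), with det(I−A) = 0.18595625:
  x_1 = (0.433125·140 + 0.148500·105 + 0.225625·165 + 0.202250·250) / 0.18595625 = 164.020625 / 0.18595625 ≈ 882.04
  x_2 = (0.102750·140 + 0.247750·105 + 0.069625·165 + 0.099500·250) / 0.18595625 = 76.761875 / 0.18595625 ≈ 412.80
  x_3 = (0.108250·140 + 0.143375·105 + 0.308625·165 + 0.113875·250) / 0.18595625 = 109.60125 / 0.18595625 ≈ 589.39
  x_4 = (0.073250·140 + 0.131375·105 + 0.140125·165 + 0.360500·250) / 0.18595625 = 137.295 / 0.18595625 ≈ 738.32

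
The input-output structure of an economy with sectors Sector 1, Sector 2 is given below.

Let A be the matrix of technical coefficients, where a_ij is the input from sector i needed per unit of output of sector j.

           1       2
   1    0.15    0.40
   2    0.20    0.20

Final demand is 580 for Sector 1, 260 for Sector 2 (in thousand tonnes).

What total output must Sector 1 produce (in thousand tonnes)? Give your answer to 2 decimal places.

x_1 = 946.67

I − A =
  [   0.85    -0.40]
  [  -0.20     0.80]
det(I−A) = (0.85)(0.80) − (-0.40)(-0.20) = 0.6000
adj(I−A) = [[0.80, 0.40], [0.20, 0.85]]
(I − A)⁻¹ = adj(I−A) / det(I−A) ≈
  [   1.3333     0.6667]
  [   0.3333     1.4167]
x = (I − A)⁻¹ d = adj(I−A)·d / det(I−A), with det(I−A) = 0.6000:
  x_1 = (0.80·580 + 0.40·260) / 0.6000 = 568.00 / 0.6000 ≈ 946.67
  x_2 = (0.20·580 + 0.85·260) / 0.6000 = 337.00 / 0.6000 ≈ 561.67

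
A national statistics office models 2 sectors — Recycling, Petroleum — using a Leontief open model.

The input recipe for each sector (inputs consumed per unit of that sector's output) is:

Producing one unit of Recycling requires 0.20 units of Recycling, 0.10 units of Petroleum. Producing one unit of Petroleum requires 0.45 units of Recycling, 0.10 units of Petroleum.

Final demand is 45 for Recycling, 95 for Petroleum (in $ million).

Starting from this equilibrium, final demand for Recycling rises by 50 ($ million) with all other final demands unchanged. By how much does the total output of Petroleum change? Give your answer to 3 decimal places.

I − A =
  [   0.80    -0.45]
  [  -0.10     0.90]
det(I−A) = (0.80)(0.90) − (-0.45)(-0.10) = 0.6750
adj(I−A) = [[0.90, 0.45], [0.10, 0.80]]
(I − A)⁻¹ = adj(I−A) / det(I−A) ≈
  [   1.3333     0.6667]
  [   0.1481     1.1852]
Δx = (I − A)⁻¹ Δd with Δd having +50 in the Recycling component and 0 elsewhere.
So Δx_P = L_PR · (+50), where L_PR = adj(I−A)_PR / det(I−A) = 0.10 / 0.6750.
Δx_P = 0.10 × (+50) / 0.6750 = 5.00 / 0.6750 ≈ 7.407.

Δx_P = 7.407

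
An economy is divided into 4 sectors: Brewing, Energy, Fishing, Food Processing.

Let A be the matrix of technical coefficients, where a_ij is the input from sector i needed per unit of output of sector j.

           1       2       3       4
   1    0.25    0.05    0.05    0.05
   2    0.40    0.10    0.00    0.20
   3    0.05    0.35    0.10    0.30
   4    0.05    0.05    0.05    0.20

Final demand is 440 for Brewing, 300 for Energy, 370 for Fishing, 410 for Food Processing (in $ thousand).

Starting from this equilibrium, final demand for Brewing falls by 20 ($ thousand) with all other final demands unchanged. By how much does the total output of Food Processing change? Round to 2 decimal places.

Δx_4 = -3.08

I − A =
  [   0.75    -0.05    -0.05    -0.05]
  [  -0.40     0.90     0.00    -0.20]
  [  -0.05    -0.35     0.90    -0.30]
  [  -0.05    -0.05    -0.05     0.80]
Compute the cofactors C_ij = (−1)^(i+j)·(3×3 minor ij) of I−A; the adjugate is their transpose:
adj(I−A) = Cᵀ =
  [ 0.622000   0.053125   0.038250   0.066500]
  [ 0.291500   0.523625   0.025000   0.158500]
  [ 0.170500   0.223250   0.512750   0.258750]
  [ 0.067750   0.050000   0.036000   0.580250]
det(I−A) = Σ_j (I−A)_1j·C_1j = (0.75)(0.622000) + (-0.05)(0.291500) + (-0.05)(0.170500) + (-0.05)(0.067750) = 0.4400125
(I − A)⁻¹ = adj(I−A) / det(I−A) ≈
  [   1.4136     0.1207     0.0869     0.1511]
  [   0.6625     1.1900     0.0568     0.3602]
  [   0.3875     0.5074     1.1653     0.5881]
  [   0.1540     0.1136     0.0818     1.3187]
Δx = (I − A)⁻¹ Δd with Δd having -20 in the Brewing component and 0 elsewhere.
So Δx_4 = L_41 · (-20), where L_41 = adj(I−A)_41 / det(I−A) = 0.067750 / 0.4400125.
Δx_4 = 0.067750 × (-20) / 0.4400125 = -1.355 / 0.4400125 ≈ -3.08.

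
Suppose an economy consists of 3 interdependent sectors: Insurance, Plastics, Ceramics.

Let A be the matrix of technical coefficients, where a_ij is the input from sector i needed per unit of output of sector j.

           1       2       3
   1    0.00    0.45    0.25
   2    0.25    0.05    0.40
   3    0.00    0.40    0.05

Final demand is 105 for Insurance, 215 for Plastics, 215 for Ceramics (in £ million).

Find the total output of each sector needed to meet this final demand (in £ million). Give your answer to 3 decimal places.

x_1 = 460.409, x_2 = 538.178, x_3 = 452.917

I − A =
  [   1.00    -0.45    -0.25]
  [  -0.25     0.95    -0.40]
  [   0.00    -0.40     0.95]
Cofactors of I−A, C_ij = (−1)^(i+j)·(minor ij) (rows/columns in the sector order above):
  C_11 = (0.95)(0.95) − (-0.40)(-0.40) = 0.7425
  C_12 = −[(-0.25)(0.95) − (-0.40)(0.00)] = 0.2375
  C_13 = (-0.25)(-0.40) − (0.95)(0.00) = 0.1000
  C_21 = −[(-0.45)(0.95) − (-0.25)(-0.40)] = 0.5275
  C_22 = (1.00)(0.95) − (-0.25)(0.00) = 0.9500
  C_23 = −[(1.00)(-0.40) − (-0.45)(0.00)] = 0.4000
  C_31 = (-0.45)(-0.40) − (-0.25)(0.95) = 0.4175
  C_32 = −[(1.00)(-0.40) − (-0.25)(-0.25)] = 0.4625
  C_33 = (1.00)(0.95) − (-0.45)(-0.25) = 0.8375
det(I−A) = Σ_j (I−A)_1j·C_1j = (1.00)(0.7425) + (-0.45)(0.2375) + (-0.25)(0.1000) = 0.610625
adj(I−A) = Cᵀ =
  [ 0.7425   0.5275   0.4175]
  [ 0.2375   0.9500   0.4625]
  [ 0.1000   0.4000   0.8375]
(I − A)⁻¹ = adj(I−A) / det(I−A) ≈
  [   1.2160     0.8639     0.6837]
  [   0.3889     1.5558     0.7574]
  [   0.1638     0.6551     1.3715]
x = (I − A)⁻¹ d = adj(I−A)·d / det(I−A), with det(I−A) = 0.610625:
  x_1 = (0.7425·105 + 0.5275·215 + 0.4175·215) / 0.610625 = 281.1375 / 0.610625 ≈ 460.409
  x_2 = (0.2375·105 + 0.9500·215 + 0.4625·215) / 0.610625 = 328.625 / 0.610625 ≈ 538.178
  x_3 = (0.1000·105 + 0.4000·215 + 0.8375·215) / 0.610625 = 276.5625 / 0.610625 ≈ 452.917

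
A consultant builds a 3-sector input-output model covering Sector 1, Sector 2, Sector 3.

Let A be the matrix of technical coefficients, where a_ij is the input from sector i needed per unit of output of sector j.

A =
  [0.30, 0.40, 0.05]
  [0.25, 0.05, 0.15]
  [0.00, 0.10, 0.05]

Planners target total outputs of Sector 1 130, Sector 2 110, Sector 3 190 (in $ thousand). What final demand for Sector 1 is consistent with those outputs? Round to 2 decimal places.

d_1 = 37.50

I − A =
  [   0.70    -0.40    -0.05]
  [  -0.25     0.95    -0.15]
  [   0.00    -0.10     0.95]
d = (I − A) x:
  d_1 = (+0.70)·130 + (-0.40)·110 + (-0.05)·190 = 37.50
  d_2 = (-0.25)·130 + (+0.95)·110 + (-0.15)·190 = 43.50
  d_3 = (+0.00)·130 + (-0.10)·110 + (+0.95)·190 = 169.50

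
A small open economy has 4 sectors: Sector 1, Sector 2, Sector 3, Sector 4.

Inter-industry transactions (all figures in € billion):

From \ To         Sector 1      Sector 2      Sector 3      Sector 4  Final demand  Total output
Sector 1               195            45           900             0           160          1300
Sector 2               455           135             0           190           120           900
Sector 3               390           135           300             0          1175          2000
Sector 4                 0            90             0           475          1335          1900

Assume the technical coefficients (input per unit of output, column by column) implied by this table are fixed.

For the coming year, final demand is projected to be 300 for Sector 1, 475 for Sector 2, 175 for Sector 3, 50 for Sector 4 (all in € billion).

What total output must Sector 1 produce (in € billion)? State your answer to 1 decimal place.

x_1 = 733.3

Technical coefficients a_ij = z_ij / X_j:
  a_11 = 195/1300 = 0.15, a_21 = 455/1300 = 0.35, a_31 = 390/1300 = 0.30, a_41 = 0/1300 = 0.00
  a_12 = 45/900 = 0.05, a_22 = 135/900 = 0.15, a_32 = 135/900 = 0.15, a_42 = 90/900 = 0.10
  a_13 = 900/2000 = 0.45, a_23 = 0/2000 = 0.00, a_33 = 300/2000 = 0.15, a_43 = 0/2000 = 0.00
  a_14 = 0/1900 = 0.00, a_24 = 190/1900 = 0.10, a_34 = 0/1900 = 0.00, a_44 = 475/1900 = 0.25
I − A =
  [   0.85    -0.05    -0.45     0.00]
  [  -0.35     0.85     0.00    -0.10]
  [  -0.30    -0.15     0.85     0.00]
  [   0.00    -0.10     0.00     0.75]
Compute the cofactors C_ij = (−1)^(i+j)·(3×3 minor ij) of I−A; the adjugate is their transpose:
adj(I−A) = Cᵀ =
  [ 0.533375   0.082500   0.282375   0.011000]
  [ 0.223125   0.440625   0.118125   0.058750]
  [ 0.227625   0.106875   0.520250   0.014250]
  [ 0.029750   0.058750   0.015750   0.460875]
det(I−A) = Σ_j (I−A)_1j·C_1j = (0.85)(0.533375) + (-0.05)(0.223125) + (-0.45)(0.227625) + (0.00)(0.029750) = 0.33978125
(I − A)⁻¹ = adj(I−A) / det(I−A) ≈
  [   1.5698     0.2428     0.8310     0.0324]
  [   0.6567     1.2968     0.3477     0.1729]
  [   0.6699     0.3145     1.5311     0.0419]
  [   0.0876     0.1729     0.0464     1.3564]
x = (I − A)⁻¹ d = adj(I−A)·d / det(I−A), with det(I−A) = 0.33978125:
  x_1 = (0.533375·300 + 0.082500·475 + 0.282375·175 + 0.011000·50) / 0.33978125 = 249.165625 / 0.33978125 ≈ 733.3
  x_2 = (0.223125·300 + 0.440625·475 + 0.118125·175 + 0.058750·50) / 0.33978125 = 299.84375 / 0.33978125 ≈ 882.5
  x_3 = (0.227625·300 + 0.106875·475 + 0.520250·175 + 0.014250·50) / 0.33978125 = 210.809375 / 0.33978125 ≈ 620.4
  x_4 = (0.029750·300 + 0.058750·475 + 0.015750·175 + 0.460875·50) / 0.33978125 = 62.63125 / 0.33978125 ≈ 184.3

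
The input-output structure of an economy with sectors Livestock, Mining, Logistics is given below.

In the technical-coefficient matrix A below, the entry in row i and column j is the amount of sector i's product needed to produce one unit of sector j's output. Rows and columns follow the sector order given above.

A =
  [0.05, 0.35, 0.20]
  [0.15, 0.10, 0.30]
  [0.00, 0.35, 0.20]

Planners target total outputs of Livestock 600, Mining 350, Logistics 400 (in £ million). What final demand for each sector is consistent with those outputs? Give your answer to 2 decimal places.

d_1 = 367.50, d_2 = 105.00, d_3 = 197.50

I − A =
  [   0.95    -0.35    -0.20]
  [  -0.15     0.90    -0.30]
  [   0.00    -0.35     0.80]
d = (I − A) x:
  d_1 = (+0.95)·600 + (-0.35)·350 + (-0.20)·400 = 367.50
  d_2 = (-0.15)·600 + (+0.90)·350 + (-0.30)·400 = 105.00
  d_3 = (+0.00)·600 + (-0.35)·350 + (+0.80)·400 = 197.50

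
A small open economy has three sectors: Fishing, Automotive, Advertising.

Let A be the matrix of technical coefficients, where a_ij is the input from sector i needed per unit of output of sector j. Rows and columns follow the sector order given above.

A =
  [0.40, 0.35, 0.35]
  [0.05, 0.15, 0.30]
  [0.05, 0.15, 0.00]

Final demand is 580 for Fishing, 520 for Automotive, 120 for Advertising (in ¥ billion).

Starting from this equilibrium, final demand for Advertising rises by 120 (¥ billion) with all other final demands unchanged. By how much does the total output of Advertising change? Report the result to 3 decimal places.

I − A =
  [   0.60    -0.35    -0.35]
  [  -0.05     0.85    -0.30]
  [  -0.05    -0.15     1.00]
Cofactors of I−A, C_ij = (−1)^(i+j)·(minor ij) (rows/columns in the sector order above):
  C_11 = (0.85)(1.00) − (-0.30)(-0.15) = 0.8050
  C_12 = −[(-0.05)(1.00) − (-0.30)(-0.05)] = 0.0650
  C_13 = (-0.05)(-0.15) − (0.85)(-0.05) = 0.0500
  C_21 = −[(-0.35)(1.00) − (-0.35)(-0.15)] = 0.4025
  C_22 = (0.60)(1.00) − (-0.35)(-0.05) = 0.5825
  C_23 = −[(0.60)(-0.15) − (-0.35)(-0.05)] = 0.1075
  C_31 = (-0.35)(-0.30) − (-0.35)(0.85) = 0.4025
  C_32 = −[(0.60)(-0.30) − (-0.35)(-0.05)] = 0.1975
  C_33 = (0.60)(0.85) − (-0.35)(-0.05) = 0.4925
det(I−A) = Σ_j (I−A)_1j·C_1j = (0.60)(0.8050) + (-0.35)(0.0650) + (-0.35)(0.0500) = 0.44275
adj(I−A) = Cᵀ =
  [ 0.8050   0.4025   0.4025]
  [ 0.0650   0.5825   0.1975]
  [ 0.0500   0.1075   0.4925]
(I − A)⁻¹ = adj(I−A) / det(I−A) ≈
  [   1.8182     0.9091     0.9091]
  [   0.1468     1.3156     0.4461]
  [   0.1129     0.2428     1.1124]
Δx = (I − A)⁻¹ Δd with Δd having +120 in the Advertising component and 0 elsewhere.
So Δx_3 = L_33 · (+120), where L_33 = adj(I−A)_33 / det(I−A) = 0.4925 / 0.44275.
Δx_3 = 0.4925 × (+120) / 0.44275 = 59.10 / 0.44275 ≈ 133.484.

Δx_3 = 133.484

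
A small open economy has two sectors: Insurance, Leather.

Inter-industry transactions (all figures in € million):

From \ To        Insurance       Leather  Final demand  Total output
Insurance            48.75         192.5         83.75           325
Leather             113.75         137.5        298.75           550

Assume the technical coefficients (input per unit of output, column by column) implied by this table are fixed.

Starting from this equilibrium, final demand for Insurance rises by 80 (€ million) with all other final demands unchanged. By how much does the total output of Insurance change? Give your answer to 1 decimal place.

Δx_I = 116.5

Technical coefficients a_ij = z_ij / X_j:
  a_II = 48.75/325 = 0.15, a_LI = 113.75/325 = 0.35
  a_IL = 192.5/550 = 0.35, a_LL = 137.5/550 = 0.25
I − A =
  [   0.85    -0.35]
  [  -0.35     0.75]
det(I−A) = (0.85)(0.75) − (-0.35)(-0.35) = 0.5150
adj(I−A) = [[0.75, 0.35], [0.35, 0.85]]
(I − A)⁻¹ = adj(I−A) / det(I−A) ≈
  [   1.4563     0.6796]
  [   0.6796     1.6505]
Δx = (I − A)⁻¹ Δd with Δd having +80 in the Insurance component and 0 elsewhere.
So Δx_I = L_II · (+80), where L_II = adj(I−A)_II / det(I−A) = 0.75 / 0.5150.
Δx_I = 0.75 × (+80) / 0.5150 = 60.00 / 0.5150 ≈ 116.5.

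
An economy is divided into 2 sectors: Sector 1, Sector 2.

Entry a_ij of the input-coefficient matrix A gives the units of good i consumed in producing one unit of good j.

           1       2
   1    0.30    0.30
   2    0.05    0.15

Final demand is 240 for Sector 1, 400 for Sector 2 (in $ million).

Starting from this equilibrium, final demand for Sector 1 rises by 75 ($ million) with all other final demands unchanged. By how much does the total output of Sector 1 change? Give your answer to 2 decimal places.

I − A =
  [   0.70    -0.30]
  [  -0.05     0.85]
det(I−A) = (0.70)(0.85) − (-0.30)(-0.05) = 0.5800
adj(I−A) = [[0.85, 0.30], [0.05, 0.70]]
(I − A)⁻¹ = adj(I−A) / det(I−A) ≈
  [   1.4655     0.5172]
  [   0.0862     1.2069]
Δx = (I − A)⁻¹ Δd with Δd having +75 in the Sector 1 component and 0 elsewhere.
So Δx_1 = L_11 · (+75), where L_11 = adj(I−A)_11 / det(I−A) = 0.85 / 0.5800.
Δx_1 = 0.85 × (+75) / 0.5800 = 63.75 / 0.5800 ≈ 109.91.

Δx_1 = 109.91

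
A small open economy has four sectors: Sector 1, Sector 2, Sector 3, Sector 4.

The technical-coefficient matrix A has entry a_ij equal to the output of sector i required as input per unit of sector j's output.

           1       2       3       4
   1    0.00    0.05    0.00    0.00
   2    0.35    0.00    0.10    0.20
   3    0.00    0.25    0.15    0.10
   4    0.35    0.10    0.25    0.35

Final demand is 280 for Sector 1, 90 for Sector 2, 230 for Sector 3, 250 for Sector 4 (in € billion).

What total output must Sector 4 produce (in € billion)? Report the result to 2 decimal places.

x_4 = 793.49

I − A =
  [   1.00    -0.05     0.00     0.00]
  [  -0.35     1.00    -0.10    -0.20]
  [   0.00    -0.25     0.85    -0.10]
  [  -0.35    -0.10    -0.25     0.65]
Compute the cofactors C_ij = (−1)^(i+j)·(3×3 minor ij) of I−A; the adjugate is their transpose:
adj(I−A) = Cᵀ =
  [ 0.480750   0.026375   0.005750   0.009000]
  [ 0.247625   0.527500   0.115000   0.180000]
  [ 0.112875   0.174250   0.615125   0.148250]
  [ 0.340375   0.162375   0.257375   0.810125]
det(I−A) = Σ_j (I−A)_1j·C_1j = (1.00)(0.480750) + (-0.05)(0.247625) + (0.00)(0.112875) + (0.00)(0.340375) = 0.46836875
(I − A)⁻¹ = adj(I−A) / det(I−A) ≈
  [   1.0264     0.0563     0.0123     0.0192]
  [   0.5287     1.1262     0.2455     0.3843]
  [   0.2410     0.3720     1.3133     0.3165]
  [   0.7267     0.3467     0.5495     1.7297]
x = (I − A)⁻¹ d = adj(I−A)·d / det(I−A), with det(I−A) = 0.46836875:
  x_1 = (0.480750·280 + 0.026375·90 + 0.005750·230 + 0.009000·250) / 0.46836875 = 140.55625 / 0.46836875 ≈ 300.10
  x_2 = (0.247625·280 + 0.527500·90 + 0.115000·230 + 0.180000·250) / 0.46836875 = 188.26 / 0.46836875 ≈ 401.95
  x_3 = (0.112875·280 + 0.174250·90 + 0.615125·230 + 0.148250·250) / 0.46836875 = 225.82875 / 0.46836875 ≈ 482.16
  x_4 = (0.340375·280 + 0.162375·90 + 0.257375·230 + 0.810125·250) / 0.46836875 = 371.64625 / 0.46836875 ≈ 793.49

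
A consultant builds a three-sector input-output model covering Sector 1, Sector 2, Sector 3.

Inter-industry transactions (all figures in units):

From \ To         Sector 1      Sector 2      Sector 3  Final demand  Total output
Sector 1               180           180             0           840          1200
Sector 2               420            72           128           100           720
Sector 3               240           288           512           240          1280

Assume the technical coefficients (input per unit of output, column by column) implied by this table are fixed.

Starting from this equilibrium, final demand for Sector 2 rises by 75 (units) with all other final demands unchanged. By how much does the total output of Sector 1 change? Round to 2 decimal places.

Δx_1 = 30.61

Technical coefficients a_ij = z_ij / X_j:
  a_11 = 180/1200 = 0.15, a_21 = 420/1200 = 0.35, a_31 = 240/1200 = 0.20
  a_12 = 180/720 = 0.25, a_22 = 72/720 = 0.10, a_32 = 288/720 = 0.40
  a_13 = 0/1280 = 0.00, a_23 = 128/1280 = 0.10, a_33 = 512/1280 = 0.40
I − A =
  [   0.85    -0.25     0.00]
  [  -0.35     0.90    -0.10]
  [  -0.20    -0.40     0.60]
Cofactors of I−A, C_ij = (−1)^(i+j)·(minor ij) (rows/columns in the sector order above):
  C_11 = (0.90)(0.60) − (-0.10)(-0.40) = 0.5000
  C_12 = −[(-0.35)(0.60) − (-0.10)(-0.20)] = 0.2300
  C_13 = (-0.35)(-0.40) − (0.90)(-0.20) = 0.3200
  C_21 = −[(-0.25)(0.60) − (0.00)(-0.40)] = 0.1500
  C_22 = (0.85)(0.60) − (0.00)(-0.20) = 0.5100
  C_23 = −[(0.85)(-0.40) − (-0.25)(-0.20)] = 0.3900
  C_31 = (-0.25)(-0.10) − (0.00)(0.90) = 0.0250
  C_32 = −[(0.85)(-0.10) − (0.00)(-0.35)] = 0.0850
  C_33 = (0.85)(0.90) − (-0.25)(-0.35) = 0.6775
det(I−A) = Σ_j (I−A)_1j·C_1j = (0.85)(0.5000) + (-0.25)(0.2300) + (0.00)(0.3200) = 0.3675
adj(I−A) = Cᵀ =
  [ 0.5000   0.1500   0.0250]
  [ 0.2300   0.5100   0.0850]
  [ 0.3200   0.3900   0.6775]
(I − A)⁻¹ = adj(I−A) / det(I−A) ≈
  [   1.3605     0.4082     0.0680]
  [   0.6259     1.3878     0.2313]
  [   0.8707     1.0612     1.8435]
Δx = (I − A)⁻¹ Δd with Δd having +75 in the Sector 2 component and 0 elsewhere.
So Δx_1 = L_12 · (+75), where L_12 = adj(I−A)_12 / det(I−A) = 0.1500 / 0.3675.
Δx_1 = 0.1500 × (+75) / 0.3675 = 11.25 / 0.3675 ≈ 30.61.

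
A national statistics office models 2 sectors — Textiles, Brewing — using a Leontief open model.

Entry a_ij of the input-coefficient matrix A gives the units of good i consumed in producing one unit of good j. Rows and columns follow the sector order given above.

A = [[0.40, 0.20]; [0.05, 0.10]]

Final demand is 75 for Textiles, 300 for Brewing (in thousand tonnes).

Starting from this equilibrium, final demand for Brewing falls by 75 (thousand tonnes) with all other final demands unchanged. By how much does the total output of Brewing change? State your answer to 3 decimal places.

Δx_2 = -84.906

I − A =
  [   0.60    -0.20]
  [  -0.05     0.90]
det(I−A) = (0.60)(0.90) − (-0.20)(-0.05) = 0.5300
adj(I−A) = [[0.90, 0.20], [0.05, 0.60]]
(I − A)⁻¹ = adj(I−A) / det(I−A) ≈
  [   1.6981     0.3774]
  [   0.0943     1.1321]
Δx = (I − A)⁻¹ Δd with Δd having -75 in the Brewing component and 0 elsewhere.
So Δx_2 = L_22 · (-75), where L_22 = adj(I−A)_22 / det(I−A) = 0.60 / 0.5300.
Δx_2 = 0.60 × (-75) / 0.5300 = -45.00 / 0.5300 ≈ -84.906.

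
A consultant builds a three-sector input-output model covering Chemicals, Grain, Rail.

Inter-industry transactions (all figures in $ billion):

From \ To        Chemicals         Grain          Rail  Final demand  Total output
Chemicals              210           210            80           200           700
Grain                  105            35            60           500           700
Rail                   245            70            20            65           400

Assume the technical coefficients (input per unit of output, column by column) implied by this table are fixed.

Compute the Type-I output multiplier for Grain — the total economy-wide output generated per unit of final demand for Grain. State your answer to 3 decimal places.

Technical coefficients a_ij = z_ij / X_j:
  a_CC = 210/700 = 0.30, a_GC = 105/700 = 0.15, a_RC = 245/700 = 0.35
  a_CG = 210/700 = 0.30, a_GG = 35/700 = 0.05, a_RG = 70/700 = 0.10
  a_CR = 80/400 = 0.20, a_GR = 60/400 = 0.15, a_RR = 20/400 = 0.05
I − A =
  [   0.70    -0.30    -0.20]
  [  -0.15     0.95    -0.15]
  [  -0.35    -0.10     0.95]
Cofactors of I−A, C_ij = (−1)^(i+j)·(minor ij) (rows/columns in the sector order above):
  C_11 = (0.95)(0.95) − (-0.15)(-0.10) = 0.8875
  C_12 = −[(-0.15)(0.95) − (-0.15)(-0.35)] = 0.1950
  C_13 = (-0.15)(-0.10) − (0.95)(-0.35) = 0.3475
  C_21 = −[(-0.30)(0.95) − (-0.20)(-0.10)] = 0.3050
  C_22 = (0.70)(0.95) − (-0.20)(-0.35) = 0.5950
  C_23 = −[(0.70)(-0.10) − (-0.30)(-0.35)] = 0.1750
  C_31 = (-0.30)(-0.15) − (-0.20)(0.95) = 0.2350
  C_32 = −[(0.70)(-0.15) − (-0.20)(-0.15)] = 0.1350
  C_33 = (0.70)(0.95) − (-0.30)(-0.15) = 0.6200
det(I−A) = Σ_j (I−A)_1j·C_1j = (0.70)(0.8875) + (-0.30)(0.1950) + (-0.20)(0.3475) = 0.49325
adj(I−A) = Cᵀ =
  [ 0.8875   0.3050   0.2350]
  [ 0.1950   0.5950   0.1350]
  [ 0.3475   0.1750   0.6200]
(I − A)⁻¹ = adj(I−A) / det(I−A) ≈
  [   1.7993     0.6183     0.4764]
  [   0.3953     1.2063     0.2737]
  [   0.7045     0.3548     1.2570]
The output multiplier for sector j is the column-j sum of the Leontief inverse (I − A)⁻¹ = adj(I−A) / det(I−A).
Column G of adj(I−A): (0.3050, 0.5950, 0.1750); det(I−A) = 0.49325.
m_G = (0.3050 + 0.5950 + 0.1750) / 0.49325 = 1.075 / 0.49325 ≈ 2.179.

m_G = 2.179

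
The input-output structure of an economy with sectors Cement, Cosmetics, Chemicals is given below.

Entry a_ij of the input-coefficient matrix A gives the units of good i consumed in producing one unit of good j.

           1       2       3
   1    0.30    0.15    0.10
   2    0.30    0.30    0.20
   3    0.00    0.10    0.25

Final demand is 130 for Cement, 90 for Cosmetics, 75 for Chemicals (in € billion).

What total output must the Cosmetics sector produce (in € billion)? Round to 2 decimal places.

x_2 = 281.77

I − A =
  [   0.70    -0.15    -0.10]
  [  -0.30     0.70    -0.20]
  [   0.00    -0.10     0.75]
Cofactors of I−A, C_ij = (−1)^(i+j)·(minor ij) (rows/columns in the sector order above):
  C_11 = (0.70)(0.75) − (-0.20)(-0.10) = 0.5050
  C_12 = −[(-0.30)(0.75) − (-0.20)(0.00)] = 0.2250
  C_13 = (-0.30)(-0.10) − (0.70)(0.00) = 0.0300
  C_21 = −[(-0.15)(0.75) − (-0.10)(-0.10)] = 0.1225
  C_22 = (0.70)(0.75) − (-0.10)(0.00) = 0.5250
  C_23 = −[(0.70)(-0.10) − (-0.15)(0.00)] = 0.0700
  C_31 = (-0.15)(-0.20) − (-0.10)(0.70) = 0.1000
  C_32 = −[(0.70)(-0.20) − (-0.10)(-0.30)] = 0.1700
  C_33 = (0.70)(0.70) − (-0.15)(-0.30) = 0.4450
det(I−A) = Σ_j (I−A)_1j·C_1j = (0.70)(0.5050) + (-0.15)(0.2250) + (-0.10)(0.0300) = 0.31675
adj(I−A) = Cᵀ =
  [ 0.5050   0.1225   0.1000]
  [ 0.2250   0.5250   0.1700]
  [ 0.0300   0.0700   0.4450]
(I − A)⁻¹ = adj(I−A) / det(I−A) ≈
  [   1.5943     0.3867     0.3157]
  [   0.7103     1.6575     0.5367]
  [   0.0947     0.2210     1.4049]
x = (I − A)⁻¹ d = adj(I−A)·d / det(I−A), with det(I−A) = 0.31675:
  x_1 = (0.5050·130 + 0.1225·90 + 0.1000·75) / 0.31675 = 84.175 / 0.31675 ≈ 265.75
  x_2 = (0.2250·130 + 0.5250·90 + 0.1700·75) / 0.31675 = 89.25 / 0.31675 ≈ 281.77
  x_3 = (0.0300·130 + 0.0700·90 + 0.4450·75) / 0.31675 = 43.575 / 0.31675 ≈ 137.57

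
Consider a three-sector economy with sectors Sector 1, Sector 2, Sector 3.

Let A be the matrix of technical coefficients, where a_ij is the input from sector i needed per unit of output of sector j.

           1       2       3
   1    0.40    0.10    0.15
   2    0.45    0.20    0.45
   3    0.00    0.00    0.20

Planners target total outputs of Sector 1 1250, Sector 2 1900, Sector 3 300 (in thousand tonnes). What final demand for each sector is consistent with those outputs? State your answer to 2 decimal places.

I − A =
  [   0.60    -0.10    -0.15]
  [  -0.45     0.80    -0.45]
  [   0.00     0.00     0.80]
d = (I − A) x:
  d_1 = (+0.60)·1250 + (-0.10)·1900 + (-0.15)·300 = 515.00
  d_2 = (-0.45)·1250 + (+0.80)·1900 + (-0.45)·300 = 822.50
  d_3 = (+0.00)·1250 + (+0.00)·1900 + (+0.80)·300 = 240.00

d_1 = 515.00, d_2 = 822.50, d_3 = 240.00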